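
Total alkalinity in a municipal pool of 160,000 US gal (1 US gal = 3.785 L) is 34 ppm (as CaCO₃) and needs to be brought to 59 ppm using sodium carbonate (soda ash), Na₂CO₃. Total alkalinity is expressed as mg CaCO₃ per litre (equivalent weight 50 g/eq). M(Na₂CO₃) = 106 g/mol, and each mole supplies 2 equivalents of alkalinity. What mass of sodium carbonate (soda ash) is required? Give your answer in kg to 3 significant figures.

Volume: 160,000 US gal × 3.785 L/gal = 605,600 L.
Alkalinity to add: (59 − 34) = 25 mg/L as CaCO₃ × 605,600 L = 15,140 g as CaCO₃.
Equivalents: 15,140 g ÷ 50 g/eq = 302.8 eq.
Each mole of Na₂CO₃ supplies 2 eq, so 302.8 / 2 = 151.4 mol.
Mass: 151.4 mol × 106 g/mol = 16,050 g.

16.0 kg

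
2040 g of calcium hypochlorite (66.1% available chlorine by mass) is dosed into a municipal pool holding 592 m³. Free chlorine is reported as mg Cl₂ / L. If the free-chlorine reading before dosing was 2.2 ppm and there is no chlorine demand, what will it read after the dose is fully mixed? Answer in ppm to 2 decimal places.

Volume: 592 m³ = 592,000 L.
Available chlorine delivered: 2040 g × 0.661 = 1348 g as Cl₂.
Concentration rise: 1348 g / 592,000 L = 2.278 mg/L = 2.28 ppm.
Final FC: 2.2 + 2.28 = 4.48 ppm.

4.48 ppm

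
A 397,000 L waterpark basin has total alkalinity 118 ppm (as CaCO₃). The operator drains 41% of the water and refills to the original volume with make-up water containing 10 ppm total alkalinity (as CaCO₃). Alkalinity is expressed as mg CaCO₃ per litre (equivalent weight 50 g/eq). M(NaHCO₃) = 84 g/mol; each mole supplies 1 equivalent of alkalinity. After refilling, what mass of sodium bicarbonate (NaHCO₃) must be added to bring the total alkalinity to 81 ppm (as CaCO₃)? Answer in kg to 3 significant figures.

4.86 kg

After draining 41% and refilling: 118 × 0.59 + 10 × 0.41 = 73.72 ppm.
Deficit to target: 81 − 73.72 = 7.28 mg/L.
As CaCO₃: 7.28 mg/L × 397,000 L = 2890 g; ÷ 50 g/eq ÷ 1 = 57.8 mol NaHCO₃.
Mass: 57.8 × 84 = 4855 g.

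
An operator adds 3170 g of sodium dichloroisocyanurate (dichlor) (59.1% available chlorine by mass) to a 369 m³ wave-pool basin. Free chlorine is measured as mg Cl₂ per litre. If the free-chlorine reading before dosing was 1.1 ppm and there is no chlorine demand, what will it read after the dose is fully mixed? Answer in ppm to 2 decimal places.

6.18 ppm

Volume: 369 m³ = 369,000 L.
Available chlorine delivered: 3170 g × 0.591 = 1873 g as Cl₂.
Concentration rise: 1873 g / 369,000 L = 5.077 mg/L = 5.08 ppm.
Final FC: 1.1 + 5.08 = 6.18 ppm.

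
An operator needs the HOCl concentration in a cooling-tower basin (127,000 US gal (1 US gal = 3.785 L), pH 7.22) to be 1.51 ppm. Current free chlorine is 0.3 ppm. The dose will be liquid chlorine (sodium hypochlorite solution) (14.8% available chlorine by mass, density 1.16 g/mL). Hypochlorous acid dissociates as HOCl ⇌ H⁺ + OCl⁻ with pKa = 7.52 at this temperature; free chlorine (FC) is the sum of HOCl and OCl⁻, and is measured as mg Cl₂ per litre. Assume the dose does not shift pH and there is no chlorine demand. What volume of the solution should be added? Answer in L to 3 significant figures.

Volume: 127,000 US gal × 3.785 L/gal = 480,695 L.
[OCl⁻]/[HOCl] = 10^(pH − pKa) = 10^(7.22 − 7.52) = 0.5012; fraction as HOCl = 1/(1 + 0.5012) = 0.6661.
Free chlorine required for 1.51 ppm HOCl: 1.51 / 0.6661 = 2.267 ppm.
FC to add: 2.267 − 0.3 = 1.967 mg/L as Cl₂.
Cl₂ equivalent: 1.967 mg/L × 480,695 L = 945.4 g.
Product at 14.8% available Cl: 945.4 / 0.148 = 6388 g.
Volume: 6388 g ÷ 1.16 g/mL = 5507 mL.

5.51 L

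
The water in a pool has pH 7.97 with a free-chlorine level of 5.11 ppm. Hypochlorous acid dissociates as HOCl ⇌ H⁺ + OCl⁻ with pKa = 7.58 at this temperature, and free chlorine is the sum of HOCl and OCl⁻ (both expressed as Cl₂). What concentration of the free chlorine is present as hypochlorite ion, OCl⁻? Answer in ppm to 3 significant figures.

3.63 ppm

[OCl⁻]/[HOCl] = 10^(pH − pKa) = 10^(7.97 − 7.58) = 10^0.39 = 2.455.
Fraction as HOCl = 1 / (1 + 2.455) = 0.2895.
OCl⁻ = (1 − 0.2895) × 5.11 ppm = 3.631 ppm.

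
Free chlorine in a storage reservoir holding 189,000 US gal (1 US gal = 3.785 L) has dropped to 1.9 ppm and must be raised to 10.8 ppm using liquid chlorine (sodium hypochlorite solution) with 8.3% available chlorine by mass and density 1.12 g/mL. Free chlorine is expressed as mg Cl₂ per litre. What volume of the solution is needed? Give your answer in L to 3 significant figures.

Volume: 189,000 US gal × 3.785 L/gal = 715,365 L.
Chlorine deficit: 10.8 − 1.9 = 8.9 ppm = 8.9 mg/L as Cl₂.
Cl₂ equivalent needed: 8.9 mg/L × 715,365 L = 6,367,000 mg = 6367 g.
Product at 8.3% available chlorine: 6367 / 0.083 = 76,710 g.
Volume at density 1.12 g/mL: 76,710 g ÷ 1.12 g/mL = 68,490 mL.

68.5 L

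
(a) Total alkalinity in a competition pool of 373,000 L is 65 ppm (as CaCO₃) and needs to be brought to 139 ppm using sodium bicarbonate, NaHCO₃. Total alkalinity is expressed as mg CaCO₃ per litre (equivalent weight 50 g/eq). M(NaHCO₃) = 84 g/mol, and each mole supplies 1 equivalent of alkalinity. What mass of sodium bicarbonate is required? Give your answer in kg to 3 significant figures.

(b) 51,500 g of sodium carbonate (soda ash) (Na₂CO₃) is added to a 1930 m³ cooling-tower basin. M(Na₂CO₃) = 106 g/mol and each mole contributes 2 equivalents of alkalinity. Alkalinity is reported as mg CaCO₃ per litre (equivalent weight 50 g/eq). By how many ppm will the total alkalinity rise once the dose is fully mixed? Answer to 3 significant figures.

(a) 46.4 kg; (b) 25.2 ppm

(a) Alkalinity to add: (139 − 65) = 74 mg/L as CaCO₃ × 373,000 L = 27,600 g as CaCO₃.
(a) Equivalents: 27,600 g ÷ 50 g/eq = 552 eq.
(a) NaHCO₃ supplies 1 eq per mole → 552 mol.
(a) Mass: 552 mol × 84 g/mol = 46,370 g.

(b) Volume: 1930 m³ = 1,930,000 L.
(b) Moles of Na₂CO₃: 51,500 g ÷ 106 g/mol = 485.8 mol → 971.7 eq of alkalinity.
(b) As CaCO₃: 971.7 eq × 50 g/eq = 48,580 g.
(b) Rise: 48,580 g / 1,930,000 L × 1000 = 25.17 mg/L.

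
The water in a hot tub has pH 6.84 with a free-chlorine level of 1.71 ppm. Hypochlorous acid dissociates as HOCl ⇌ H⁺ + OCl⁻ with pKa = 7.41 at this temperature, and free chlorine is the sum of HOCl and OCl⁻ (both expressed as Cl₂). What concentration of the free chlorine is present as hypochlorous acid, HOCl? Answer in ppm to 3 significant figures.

1.35 ppm

[OCl⁻]/[HOCl] = 10^(pH − pKa) = 10^(6.84 − 7.41) = 10^-0.57 = 0.2692.
Fraction as HOCl = 1 / (1 + 0.2692) = 0.7879.
HOCl = 0.7879 × 1.71 ppm = 1.347 ppm.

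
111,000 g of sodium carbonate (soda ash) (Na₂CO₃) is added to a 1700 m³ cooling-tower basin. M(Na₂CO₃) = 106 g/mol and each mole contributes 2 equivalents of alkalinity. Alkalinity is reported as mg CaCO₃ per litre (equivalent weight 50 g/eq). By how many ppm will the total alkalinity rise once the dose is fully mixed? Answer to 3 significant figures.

61.6 ppm

Volume: 1700 m³ = 1,700,000 L.
Moles of Na₂CO₃: 111,000 g ÷ 106 g/mol = 1047 mol → 2094 eq of alkalinity.
As CaCO₃: 2094 eq × 50 g/eq = 104,700 g.
Rise: 104,700 g / 1,700,000 L × 1000 = 61.6 mg/L.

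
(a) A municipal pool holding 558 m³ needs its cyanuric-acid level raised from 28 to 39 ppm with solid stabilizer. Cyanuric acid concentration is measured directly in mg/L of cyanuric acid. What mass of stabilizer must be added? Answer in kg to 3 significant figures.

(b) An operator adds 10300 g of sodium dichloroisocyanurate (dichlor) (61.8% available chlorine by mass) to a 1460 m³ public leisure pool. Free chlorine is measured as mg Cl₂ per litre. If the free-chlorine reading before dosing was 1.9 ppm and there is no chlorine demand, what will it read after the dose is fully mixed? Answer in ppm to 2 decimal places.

(a) 6.14 kg; (b) 6.26 ppm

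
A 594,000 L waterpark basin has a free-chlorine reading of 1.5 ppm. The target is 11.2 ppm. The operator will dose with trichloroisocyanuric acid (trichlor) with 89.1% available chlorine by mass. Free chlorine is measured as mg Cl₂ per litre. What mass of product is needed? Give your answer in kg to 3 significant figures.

6.47 kg

Chlorine deficit: 11.2 − 1.5 = 9.7 ppm = 9.7 mg/L as Cl₂.
Cl₂ equivalent needed: 9.7 mg/L × 594,000 L = 5,762,000 mg = 5762 g.
Product at 89.1% available chlorine: 5762 / 0.891 = 6467 g.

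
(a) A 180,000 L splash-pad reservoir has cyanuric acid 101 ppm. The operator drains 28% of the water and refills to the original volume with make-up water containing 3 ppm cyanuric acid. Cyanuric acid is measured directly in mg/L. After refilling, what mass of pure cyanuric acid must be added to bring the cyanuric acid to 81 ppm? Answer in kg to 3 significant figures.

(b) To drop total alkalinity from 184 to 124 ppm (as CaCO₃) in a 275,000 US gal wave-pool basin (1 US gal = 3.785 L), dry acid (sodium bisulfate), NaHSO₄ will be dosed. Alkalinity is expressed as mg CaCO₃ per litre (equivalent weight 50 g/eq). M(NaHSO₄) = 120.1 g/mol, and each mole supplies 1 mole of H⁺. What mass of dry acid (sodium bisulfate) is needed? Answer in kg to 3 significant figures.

(a) 1.34 kg; (b) 150 kg

(a) After draining 28% and refilling: 101 × 0.72 + 3 × 0.28 = 73.56 ppm.
(a) Deficit to target: 81 − 73.56 = 7.44 mg/L.
(a) Mass: 7.44 mg/L × 180,000 L = 1339 g cyanuric acid.

(b) Volume: 275,000 US gal × 3.785 L/gal = 1,040,875 L.
(b) Alkalinity to neutralize: (184 − 124) = 60 mg/L as CaCO₃ × 1,040,875 L = 62,450 g as CaCO₃.
(b) Equivalents of H⁺ required: 62,450 ÷ 50 g/eq = 1249 eq = 1249 mol NaHSO₄.
(b) Mass of NaHSO₄: 1249 × 120.1 = 150,000 g.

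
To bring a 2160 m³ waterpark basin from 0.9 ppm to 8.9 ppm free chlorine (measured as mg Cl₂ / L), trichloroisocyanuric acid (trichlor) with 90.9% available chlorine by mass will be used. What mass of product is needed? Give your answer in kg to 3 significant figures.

19.0 kg

Volume: 2160 m³ = 2,160,000 L.
Chlorine deficit: 8.9 − 0.9 = 8 ppm = 8 mg/L as Cl₂.
Cl₂ equivalent needed: 8 mg/L × 2,160,000 L = 17,280,000 mg = 17,280 g.
Product at 90.9% available chlorine: 17,280 / 0.909 = 19,010 g.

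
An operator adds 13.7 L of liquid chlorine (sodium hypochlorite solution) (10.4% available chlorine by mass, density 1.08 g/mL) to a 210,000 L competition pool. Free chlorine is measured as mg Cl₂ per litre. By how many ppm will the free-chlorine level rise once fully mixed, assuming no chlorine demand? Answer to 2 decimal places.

7.33 ppm

Mass of solution: 13.7 L × 1000 mL/L × 1.08 g/mL = 14,800 g.
Available chlorine delivered: 14,800 g × 0.104 = 1539 g as Cl₂.
Concentration rise: 1539 g / 210,000 L = 7.328 mg/L = 7.33 ppm.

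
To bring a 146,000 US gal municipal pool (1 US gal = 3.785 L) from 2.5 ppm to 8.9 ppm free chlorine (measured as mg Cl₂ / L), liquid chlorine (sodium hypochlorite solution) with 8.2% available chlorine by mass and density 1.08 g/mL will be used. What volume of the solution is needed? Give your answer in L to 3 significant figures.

39.9 L

Volume: 146,000 US gal × 3.785 L/gal = 552,610 L.
Chlorine deficit: 8.9 − 2.5 = 6.4 ppm = 6.4 mg/L as Cl₂.
Cl₂ equivalent needed: 6.4 mg/L × 552,610 L = 3,537,000 mg = 3537 g.
Product at 8.2% available chlorine: 3537 / 0.082 = 43,130 g.
Volume at density 1.08 g/mL: 43,130 g ÷ 1.08 g/mL = 39,940 mL.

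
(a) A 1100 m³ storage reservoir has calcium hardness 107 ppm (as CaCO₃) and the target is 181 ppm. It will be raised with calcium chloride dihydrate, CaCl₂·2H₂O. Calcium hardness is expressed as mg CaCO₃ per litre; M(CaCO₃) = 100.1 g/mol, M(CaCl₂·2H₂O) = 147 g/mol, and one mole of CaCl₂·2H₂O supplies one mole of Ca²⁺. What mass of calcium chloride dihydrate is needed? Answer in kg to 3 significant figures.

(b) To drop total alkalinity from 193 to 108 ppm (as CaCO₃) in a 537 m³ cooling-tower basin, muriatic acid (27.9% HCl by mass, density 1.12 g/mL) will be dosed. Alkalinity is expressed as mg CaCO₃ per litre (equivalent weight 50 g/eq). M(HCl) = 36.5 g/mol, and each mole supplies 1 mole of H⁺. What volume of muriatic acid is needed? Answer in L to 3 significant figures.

(a) Volume: 1100 m³ = 1,100,000 L.
(a) Hardness to add: (181 − 107) = 74 mg/L as CaCO₃ × 1,100,000 L = 81,400 g as CaCO₃.
(a) Moles of Ca²⁺ (1 mol Ca²⁺ ≡ 1 mol CaCO₃): 81,400 / 100.1 g/mol = 813.2 mol.
(a) Mass of CaCl₂·2H₂O: 813.2 × 147 = 119,500 g.

(b) Volume: 537 m³ = 537,000 L.
(b) Alkalinity to neutralize: (193 − 108) = 85 mg/L as CaCO₃ × 537,000 L = 45,640 g as CaCO₃.
(b) Equivalents of H⁺ required: 45,640 ÷ 50 g/eq = 912.9 eq = 912.9 mol HCl.
(b) Mass of HCl: 912.9 × 36.5 = 33,320 g.
(b) Mass of 27.9% solution: 33,320 / 0.279 = 119,400 g.
(b) Volume: 119,400 g ÷ 1.12 g/mL = 106,600 mL.

(a) 120 kg; (b) 107 L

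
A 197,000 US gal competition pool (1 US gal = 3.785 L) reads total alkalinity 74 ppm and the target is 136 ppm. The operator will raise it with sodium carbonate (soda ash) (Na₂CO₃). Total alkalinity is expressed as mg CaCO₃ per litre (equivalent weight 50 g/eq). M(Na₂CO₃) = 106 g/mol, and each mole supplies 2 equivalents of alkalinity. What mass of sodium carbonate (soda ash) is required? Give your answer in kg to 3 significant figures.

Volume: 197,000 US gal × 3.785 L/gal = 745,645 L.
Alkalinity to add: (136 − 74) = 62 mg/L as CaCO₃ × 745,645 L = 46,230 g as CaCO₃.
Equivalents: 46,230 g ÷ 50 g/eq = 924.6 eq.
Each mole of Na₂CO₃ supplies 2 eq, so 924.6 / 2 = 462.3 mol.
Mass: 462.3 mol × 106 g/mol = 49,000 g.

49.0 kg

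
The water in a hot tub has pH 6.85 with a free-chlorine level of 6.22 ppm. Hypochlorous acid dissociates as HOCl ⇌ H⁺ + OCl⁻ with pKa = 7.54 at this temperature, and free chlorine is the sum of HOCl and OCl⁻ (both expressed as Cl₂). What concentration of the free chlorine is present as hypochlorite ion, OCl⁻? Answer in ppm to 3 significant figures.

[OCl⁻]/[HOCl] = 10^(pH − pKa) = 10^(6.85 − 7.54) = 10^-0.69 = 0.2042.
Fraction as HOCl = 1 / (1 + 0.2042) = 0.8304.
OCl⁻ = (1 − 0.8304) × 6.22 ppm = 1.055 ppm.

1.05 ppm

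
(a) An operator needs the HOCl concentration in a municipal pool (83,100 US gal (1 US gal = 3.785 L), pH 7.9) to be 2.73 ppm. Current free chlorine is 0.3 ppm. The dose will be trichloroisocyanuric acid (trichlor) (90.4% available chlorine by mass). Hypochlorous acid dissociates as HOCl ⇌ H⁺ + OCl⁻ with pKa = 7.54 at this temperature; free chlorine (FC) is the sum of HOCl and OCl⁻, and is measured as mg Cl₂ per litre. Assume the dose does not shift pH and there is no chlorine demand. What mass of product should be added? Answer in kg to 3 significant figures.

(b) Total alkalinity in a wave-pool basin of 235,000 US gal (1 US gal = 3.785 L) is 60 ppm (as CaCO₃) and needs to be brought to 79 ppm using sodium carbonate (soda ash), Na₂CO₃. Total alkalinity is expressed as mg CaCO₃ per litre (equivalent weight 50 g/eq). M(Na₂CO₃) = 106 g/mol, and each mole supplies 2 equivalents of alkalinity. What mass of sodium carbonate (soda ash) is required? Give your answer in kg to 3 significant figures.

(a) 3.02 kg; (b) 17.9 kg

(a) Volume: 83,100 US gal × 3.785 L/gal = 314,534 L.
(a) [OCl⁻]/[HOCl] = 10^(pH − pKa) = 10^(7.9 − 7.54) = 2.291; fraction as HOCl = 1/(1 + 2.291) = 0.3039.
(a) Free chlorine required for 2.73 ppm HOCl: 2.73 / 0.3039 = 8.984 ppm.
(a) FC to add: 8.984 − 0.3 = 8.684 mg/L as Cl₂.
(a) Cl₂ equivalent: 8.684 mg/L × 314,534 L = 2731 g.
(a) Product at 90.4% available Cl: 2731 / 0.904 = 3021 g.

(b) Volume: 235,000 US gal × 3.785 L/gal = 889,475 L.
(b) Alkalinity to add: (79 − 60) = 19 mg/L as CaCO₃ × 889,475 L = 16,900 g as CaCO₃.
(b) Equivalents: 16,900 g ÷ 50 g/eq = 338 eq.
(b) Each mole of Na₂CO₃ supplies 2 eq, so 338 / 2 = 169 mol.
(b) Mass: 169 mol × 106 g/mol = 17,910 g.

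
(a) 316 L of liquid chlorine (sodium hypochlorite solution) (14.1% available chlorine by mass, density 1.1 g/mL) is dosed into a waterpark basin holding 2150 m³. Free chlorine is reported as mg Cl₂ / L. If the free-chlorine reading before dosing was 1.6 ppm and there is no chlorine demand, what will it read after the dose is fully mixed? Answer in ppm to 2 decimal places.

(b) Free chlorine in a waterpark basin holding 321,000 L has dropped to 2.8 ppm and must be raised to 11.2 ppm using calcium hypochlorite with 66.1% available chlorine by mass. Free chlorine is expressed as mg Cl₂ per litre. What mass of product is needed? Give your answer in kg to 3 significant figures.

(a) Volume: 2150 m³ = 2,150,000 L.
(a) Mass of solution: 316 L × 1000 mL/L × 1.1 g/mL = 347,600 g.
(a) Available chlorine delivered: 347,600 g × 0.141 = 49,010 g as Cl₂.
(a) Concentration rise: 49,010 g / 2,150,000 L = 22.8 mg/L = 22.80 ppm.
(a) Final FC: 1.6 + 22.80 = 24.40 ppm.

(b) Chlorine deficit: 11.2 − 2.8 = 8.4 ppm = 8.4 mg/L as Cl₂.
(b) Cl₂ equivalent needed: 8.4 mg/L × 321,000 L = 2,696,000 mg = 2696 g.
(b) Product at 66.1% available chlorine: 2696 / 0.661 = 4079 g.

(a) 24.40 ppm; (b) 4.08 kg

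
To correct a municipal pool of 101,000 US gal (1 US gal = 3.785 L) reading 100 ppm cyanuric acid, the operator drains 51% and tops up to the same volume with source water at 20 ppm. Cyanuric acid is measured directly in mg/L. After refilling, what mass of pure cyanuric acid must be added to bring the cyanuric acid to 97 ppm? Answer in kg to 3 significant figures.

Volume: 101,000 US gal × 3.785 L/gal = 382,285 L.
After draining 51% and refilling: 100 × 0.49 + 20 × 0.51 = 59.2 ppm.
Deficit to target: 97 − 59.2 = 37.8 mg/L.
Mass: 37.8 mg/L × 382,285 L = 14,450 g cyanuric acid.

14.5 kg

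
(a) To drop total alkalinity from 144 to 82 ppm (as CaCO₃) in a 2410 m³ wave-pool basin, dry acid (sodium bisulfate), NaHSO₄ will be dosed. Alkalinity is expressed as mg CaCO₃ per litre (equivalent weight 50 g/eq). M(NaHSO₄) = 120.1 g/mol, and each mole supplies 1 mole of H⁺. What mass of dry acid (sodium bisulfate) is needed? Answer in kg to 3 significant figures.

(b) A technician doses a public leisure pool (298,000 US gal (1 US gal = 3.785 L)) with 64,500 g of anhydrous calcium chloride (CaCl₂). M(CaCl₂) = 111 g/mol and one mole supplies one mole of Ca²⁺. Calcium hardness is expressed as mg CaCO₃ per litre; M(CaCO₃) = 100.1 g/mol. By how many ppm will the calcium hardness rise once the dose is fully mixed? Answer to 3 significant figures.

(a) Volume: 2410 m³ = 2,410,000 L.
(a) Alkalinity to neutralize: (144 − 82) = 62 mg/L as CaCO₃ × 2,410,000 L = 149,400 g as CaCO₃.
(a) Equivalents of H⁺ required: 149,400 ÷ 50 g/eq = 2988 eq = 2988 mol NaHSO₄.
(a) Mass of NaHSO₄: 2988 × 120.1 = 358,900 g.

(b) Volume: 298,000 US gal × 3.785 L/gal = 1,127,930 L.
(b) Moles of Ca²⁺: 64,500 g ÷ 111 g/mol = 581.1 mol.
(b) As CaCO₃: 581.1 mol × 100.1 g/mol = 58,170 g.
(b) Rise: 58,170 g / 1,127,930 L × 1000 = 51.57 mg/L.

(a) 359 kg; (b) 51.6 ppm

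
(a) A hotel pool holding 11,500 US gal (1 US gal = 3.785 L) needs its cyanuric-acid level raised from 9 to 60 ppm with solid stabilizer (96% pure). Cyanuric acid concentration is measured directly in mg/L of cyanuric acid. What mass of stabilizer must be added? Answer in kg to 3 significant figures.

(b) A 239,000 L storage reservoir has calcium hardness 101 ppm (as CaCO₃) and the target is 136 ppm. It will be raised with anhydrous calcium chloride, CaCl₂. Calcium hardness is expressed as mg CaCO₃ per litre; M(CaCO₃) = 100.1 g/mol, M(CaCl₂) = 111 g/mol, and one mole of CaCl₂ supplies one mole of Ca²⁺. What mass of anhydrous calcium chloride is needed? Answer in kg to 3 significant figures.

(a) 2.31 kg; (b) 9.28 kg

(a) Volume: 11,500 US gal × 3.785 L/gal = 43,528 L.
(a) CYA to add: (60 − 9) = 51 mg/L × 43,528 L = 2220 g cyanuric acid.
(a) At 96% purity: 2220 / 0.96 = 2312 g product.

(b) Hardness to add: (136 − 101) = 35 mg/L as CaCO₃ × 239,000 L = 8365 g as CaCO₃.
(b) Moles of Ca²⁺ (1 mol Ca²⁺ ≡ 1 mol CaCO₃): 8365 / 100.1 g/mol = 83.57 mol.
(b) Mass of CaCl₂: 83.57 × 111 = 9276 g.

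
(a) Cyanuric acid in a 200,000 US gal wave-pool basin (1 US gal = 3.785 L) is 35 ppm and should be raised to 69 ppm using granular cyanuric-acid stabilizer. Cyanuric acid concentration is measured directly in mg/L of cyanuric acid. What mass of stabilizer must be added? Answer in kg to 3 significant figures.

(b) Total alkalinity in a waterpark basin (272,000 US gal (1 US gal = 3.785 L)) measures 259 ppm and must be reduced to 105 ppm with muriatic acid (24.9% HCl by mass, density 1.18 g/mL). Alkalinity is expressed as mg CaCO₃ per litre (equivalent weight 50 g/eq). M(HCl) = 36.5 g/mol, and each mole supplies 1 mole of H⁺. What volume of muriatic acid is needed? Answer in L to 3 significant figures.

(a) 25.7 kg; (b) 394 L

(a) Volume: 200,000 US gal × 3.785 L/gal = 757,000 L.
(a) CYA to add: (69 − 35) = 34 mg/L × 757,000 L = 25,740 g cyanuric acid.

(b) Volume: 272,000 US gal × 3.785 L/gal = 1,029,520 L.
(b) Alkalinity to neutralize: (259 − 105) = 154 mg/L as CaCO₃ × 1,029,520 L = 158,500 g as CaCO₃.
(b) Equivalents of H⁺ required: 158,500 ÷ 50 g/eq = 3171 eq = 3171 mol HCl.
(b) Mass of HCl: 3171 × 36.5 = 115,700 g.
(b) Mass of 24.9% solution: 115,700 / 0.249 = 464,800 g.
(b) Volume: 464,800 g ÷ 1.18 g/mL = 393,900 mL.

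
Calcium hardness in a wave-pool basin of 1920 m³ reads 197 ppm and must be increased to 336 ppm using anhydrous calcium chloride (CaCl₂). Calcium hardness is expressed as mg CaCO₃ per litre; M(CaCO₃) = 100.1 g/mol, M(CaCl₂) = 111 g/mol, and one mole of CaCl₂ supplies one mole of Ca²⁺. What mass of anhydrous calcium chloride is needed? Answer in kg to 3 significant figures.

296 kg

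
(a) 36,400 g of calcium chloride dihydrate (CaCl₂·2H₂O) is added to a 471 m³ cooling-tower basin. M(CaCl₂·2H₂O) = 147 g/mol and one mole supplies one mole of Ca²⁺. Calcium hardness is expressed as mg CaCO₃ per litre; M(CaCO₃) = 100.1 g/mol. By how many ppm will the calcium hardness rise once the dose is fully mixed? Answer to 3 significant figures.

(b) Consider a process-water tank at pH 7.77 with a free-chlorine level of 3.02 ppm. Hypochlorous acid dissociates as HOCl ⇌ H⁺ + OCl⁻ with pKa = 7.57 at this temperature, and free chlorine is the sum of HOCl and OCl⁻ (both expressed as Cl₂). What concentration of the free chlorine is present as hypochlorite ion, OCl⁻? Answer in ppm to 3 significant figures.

(a) Volume: 471 m³ = 471,000 L.
(a) Moles of Ca²⁺: 36,400 g ÷ 147 g/mol = 247.6 mol.
(a) As CaCO₃: 247.6 mol × 100.1 g/mol = 24,790 g.
(a) Rise: 24,790 g / 471,000 L × 1000 = 52.63 mg/L.

(b) [OCl⁻]/[HOCl] = 10^(pH − pKa) = 10^(7.77 − 7.57) = 10^0.20 = 1.585.
(b) Fraction as HOCl = 1 / (1 + 1.585) = 0.3869.
(b) OCl⁻ = (1 − 0.3869) × 3.02 ppm = 1.852 ppm.

(a) 52.6 ppm; (b) 1.85 ppm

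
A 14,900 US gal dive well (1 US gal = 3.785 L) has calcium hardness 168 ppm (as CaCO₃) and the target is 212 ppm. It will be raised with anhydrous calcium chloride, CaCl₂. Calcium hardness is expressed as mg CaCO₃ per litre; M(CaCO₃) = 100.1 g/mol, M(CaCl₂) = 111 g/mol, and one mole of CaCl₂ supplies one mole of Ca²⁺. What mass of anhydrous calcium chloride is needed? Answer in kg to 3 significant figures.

Volume: 14,900 US gal × 3.785 L/gal = 56,396 L.
Hardness to add: (212 − 168) = 44 mg/L as CaCO₃ × 56,396 L = 2481 g as CaCO₃.
Moles of Ca²⁺ (1 mol Ca²⁺ ≡ 1 mol CaCO₃): 2481 / 100.1 g/mol = 24.79 mol.
Mass of CaCl₂: 24.79 × 111 = 2752 g.

2.75 kg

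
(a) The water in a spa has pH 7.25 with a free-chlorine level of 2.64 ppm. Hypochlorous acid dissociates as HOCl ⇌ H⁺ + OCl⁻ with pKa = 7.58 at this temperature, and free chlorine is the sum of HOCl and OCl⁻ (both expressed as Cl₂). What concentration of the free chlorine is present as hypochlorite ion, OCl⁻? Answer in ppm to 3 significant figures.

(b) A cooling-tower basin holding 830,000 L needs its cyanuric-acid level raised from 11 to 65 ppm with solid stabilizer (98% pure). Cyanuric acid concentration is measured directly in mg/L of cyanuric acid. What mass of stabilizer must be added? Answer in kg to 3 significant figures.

(a) 0.841 ppm; (b) 45.7 kg

(a) [OCl⁻]/[HOCl] = 10^(pH − pKa) = 10^(7.25 − 7.58) = 10^-0.33 = 0.4677.
(a) Fraction as HOCl = 1 / (1 + 0.4677) = 0.6813.
(a) OCl⁻ = (1 − 0.6813) × 2.64 ppm = 0.8413 ppm.

(b) CYA to add: (65 − 11) = 54 mg/L × 830,000 L = 44,820 g cyanuric acid.
(b) At 98% purity: 44,820 / 0.98 = 45,730 g product.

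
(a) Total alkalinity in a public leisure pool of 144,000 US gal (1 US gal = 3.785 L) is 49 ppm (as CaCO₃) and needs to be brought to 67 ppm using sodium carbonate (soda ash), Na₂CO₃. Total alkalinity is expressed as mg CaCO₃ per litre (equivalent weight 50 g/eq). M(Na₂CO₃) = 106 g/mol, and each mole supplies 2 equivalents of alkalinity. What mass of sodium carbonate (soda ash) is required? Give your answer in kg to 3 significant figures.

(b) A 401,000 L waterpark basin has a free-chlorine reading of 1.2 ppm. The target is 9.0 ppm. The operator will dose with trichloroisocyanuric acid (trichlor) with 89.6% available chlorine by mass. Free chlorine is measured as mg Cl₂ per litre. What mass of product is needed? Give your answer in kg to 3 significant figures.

(a) Volume: 144,000 US gal × 3.785 L/gal = 545,040 L.
(a) Alkalinity to add: (67 − 49) = 18 mg/L as CaCO₃ × 545,040 L = 9811 g as CaCO₃.
(a) Equivalents: 9811 g ÷ 50 g/eq = 196.2 eq.
(a) Each mole of Na₂CO₃ supplies 2 eq, so 196.2 / 2 = 98.11 mol.
(a) Mass: 98.11 mol × 106 g/mol = 10,400 g.

(b) Chlorine deficit: 9.0 − 1.2 = 7.8 ppm = 7.8 mg/L as Cl₂.
(b) Cl₂ equivalent needed: 7.8 mg/L × 401,000 L = 3,128,000 mg = 3128 g.
(b) Product at 89.6% available chlorine: 3128 / 0.896 = 3491 g.

(a) 10.4 kg; (b) 3.49 kg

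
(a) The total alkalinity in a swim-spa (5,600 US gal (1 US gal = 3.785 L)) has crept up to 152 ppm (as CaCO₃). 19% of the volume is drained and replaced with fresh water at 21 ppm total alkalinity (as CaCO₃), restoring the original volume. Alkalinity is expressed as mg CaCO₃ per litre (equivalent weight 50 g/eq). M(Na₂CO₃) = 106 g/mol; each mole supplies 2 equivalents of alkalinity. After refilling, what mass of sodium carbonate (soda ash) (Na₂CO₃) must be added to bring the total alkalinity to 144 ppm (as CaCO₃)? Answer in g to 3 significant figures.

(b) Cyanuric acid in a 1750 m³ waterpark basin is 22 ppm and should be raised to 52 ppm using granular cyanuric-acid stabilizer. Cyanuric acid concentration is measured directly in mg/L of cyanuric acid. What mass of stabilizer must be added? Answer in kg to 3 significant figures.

(a) 379 g; (b) 52.5 kg

(a) Volume: 5,600 US gal × 3.785 L/gal = 21,196 L.
(a) After draining 19% and refilling: 152 × 0.81 + 21 × 0.19 = 127.11 ppm.
(a) Deficit to target: 144 − 127.11 = 16.89 mg/L.
(a) As CaCO₃: 16.89 mg/L × 21,196 L = 358 g; ÷ 50 g/eq ÷ 2 = 3.58 mol Na₂CO₃.
(a) Mass: 3.58 × 106 = 379.5 g.

(b) Volume: 1750 m³ = 1,750,000 L.
(b) CYA to add: (52 − 22) = 30 mg/L × 1,750,000 L = 52,500 g cyanuric acid.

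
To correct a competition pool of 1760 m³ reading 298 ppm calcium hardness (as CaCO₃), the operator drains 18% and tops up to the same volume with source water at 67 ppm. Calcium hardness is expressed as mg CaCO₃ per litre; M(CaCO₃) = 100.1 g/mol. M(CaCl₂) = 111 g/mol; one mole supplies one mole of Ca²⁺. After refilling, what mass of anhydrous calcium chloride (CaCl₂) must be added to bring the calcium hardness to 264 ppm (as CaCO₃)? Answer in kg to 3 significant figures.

14.8 kg

Volume: 1760 m³ = 1,760,000 L.
After draining 18% and refilling: 298 × 0.82 + 67 × 0.18 = 256.42 ppm.
Deficit to target: 264 − 256.42 = 7.58 mg/L.
As CaCO₃: 7.58 mg/L × 1,760,000 L = 13,340 g; ÷ 100.1 = 133.3 mol Ca²⁺.
Mass: 133.3 × 111 = 14,790 g.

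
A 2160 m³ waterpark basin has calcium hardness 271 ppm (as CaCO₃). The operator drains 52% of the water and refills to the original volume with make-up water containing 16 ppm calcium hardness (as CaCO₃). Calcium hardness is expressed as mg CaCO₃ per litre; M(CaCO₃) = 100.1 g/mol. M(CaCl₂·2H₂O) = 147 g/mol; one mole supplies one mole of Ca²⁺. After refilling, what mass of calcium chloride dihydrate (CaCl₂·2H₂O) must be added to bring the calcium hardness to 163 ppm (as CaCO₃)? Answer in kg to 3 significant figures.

78.0 kg

Volume: 2160 m³ = 2,160,000 L.
After draining 52% and refilling: 271 × 0.48 + 16 × 0.52 = 138.4 ppm.
Deficit to target: 163 − 138.4 = 24.6 mg/L.
As CaCO₃: 24.6 mg/L × 2,160,000 L = 53,140 g; ÷ 100.1 = 530.8 mol Ca²⁺.
Mass: 530.8 × 147 = 78,030 g.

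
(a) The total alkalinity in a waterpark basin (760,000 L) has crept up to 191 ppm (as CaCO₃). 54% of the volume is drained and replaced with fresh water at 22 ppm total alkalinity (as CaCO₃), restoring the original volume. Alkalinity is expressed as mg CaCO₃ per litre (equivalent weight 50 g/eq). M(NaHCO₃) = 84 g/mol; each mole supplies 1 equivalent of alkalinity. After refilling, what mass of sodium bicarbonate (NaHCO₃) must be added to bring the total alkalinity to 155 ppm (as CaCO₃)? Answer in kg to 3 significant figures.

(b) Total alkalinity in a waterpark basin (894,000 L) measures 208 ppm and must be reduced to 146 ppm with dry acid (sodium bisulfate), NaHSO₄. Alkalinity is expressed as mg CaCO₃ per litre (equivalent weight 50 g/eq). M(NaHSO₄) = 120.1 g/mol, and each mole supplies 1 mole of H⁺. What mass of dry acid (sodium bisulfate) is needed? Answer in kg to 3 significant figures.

(a) 70.6 kg; (b) 133 kg

(a) After draining 54% and refilling: 191 × 0.46 + 22 × 0.54 = 99.74 ppm.
(a) Deficit to target: 155 − 99.74 = 55.26 mg/L.
(a) As CaCO₃: 55.26 mg/L × 760,000 L = 42,000 g; ÷ 50 g/eq ÷ 1 = 840 mol NaHCO₃.
(a) Mass: 840 × 84 = 70,560 g.

(b) Alkalinity to neutralize: (208 − 146) = 62 mg/L as CaCO₃ × 894,000 L = 55,430 g as CaCO₃.
(b) Equivalents of H⁺ required: 55,430 ÷ 50 g/eq = 1109 eq = 1109 mol NaHSO₄.
(b) Mass of NaHSO₄: 1109 × 120.1 = 133,100 g.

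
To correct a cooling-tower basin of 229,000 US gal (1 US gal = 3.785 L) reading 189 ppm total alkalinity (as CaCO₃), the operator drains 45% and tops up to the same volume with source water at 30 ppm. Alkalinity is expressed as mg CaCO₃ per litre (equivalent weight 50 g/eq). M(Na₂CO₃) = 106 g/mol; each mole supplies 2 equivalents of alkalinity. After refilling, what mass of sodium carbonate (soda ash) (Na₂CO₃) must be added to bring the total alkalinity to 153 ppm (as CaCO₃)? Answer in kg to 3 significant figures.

32.7 kg

Volume: 229,000 US gal × 3.785 L/gal = 866,765 L.
After draining 45% and refilling: 189 × 0.55 + 30 × 0.45 = 117.45 ppm.
Deficit to target: 153 − 117.45 = 35.55 mg/L.
As CaCO₃: 35.55 mg/L × 866,765 L = 30,810 g; ÷ 50 g/eq ÷ 2 = 308.1 mol Na₂CO₃.
Mass: 308.1 × 106 = 32,660 g.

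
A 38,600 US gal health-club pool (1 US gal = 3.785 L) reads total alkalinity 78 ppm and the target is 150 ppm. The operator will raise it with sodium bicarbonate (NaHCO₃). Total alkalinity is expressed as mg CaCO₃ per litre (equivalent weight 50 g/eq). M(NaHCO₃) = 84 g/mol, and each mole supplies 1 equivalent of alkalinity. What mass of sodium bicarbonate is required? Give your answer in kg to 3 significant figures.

Volume: 38,600 US gal × 3.785 L/gal = 146,101 L.
Alkalinity to add: (150 − 78) = 72 mg/L as CaCO₃ × 146,101 L = 10,520 g as CaCO₃.
Equivalents: 10,520 g ÷ 50 g/eq = 210.4 eq.
NaHCO₃ supplies 1 eq per mole → 210.4 mol.
Mass: 210.4 mol × 84 g/mol = 17,670 g.

17.7 kg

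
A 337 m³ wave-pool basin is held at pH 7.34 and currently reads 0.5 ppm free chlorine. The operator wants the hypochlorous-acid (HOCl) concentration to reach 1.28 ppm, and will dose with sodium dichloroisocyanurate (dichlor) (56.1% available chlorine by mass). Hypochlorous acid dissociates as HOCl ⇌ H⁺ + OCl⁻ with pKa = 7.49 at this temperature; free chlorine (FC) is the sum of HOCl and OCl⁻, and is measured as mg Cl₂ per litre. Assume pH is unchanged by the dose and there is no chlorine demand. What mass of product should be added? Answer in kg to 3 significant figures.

1.01 kg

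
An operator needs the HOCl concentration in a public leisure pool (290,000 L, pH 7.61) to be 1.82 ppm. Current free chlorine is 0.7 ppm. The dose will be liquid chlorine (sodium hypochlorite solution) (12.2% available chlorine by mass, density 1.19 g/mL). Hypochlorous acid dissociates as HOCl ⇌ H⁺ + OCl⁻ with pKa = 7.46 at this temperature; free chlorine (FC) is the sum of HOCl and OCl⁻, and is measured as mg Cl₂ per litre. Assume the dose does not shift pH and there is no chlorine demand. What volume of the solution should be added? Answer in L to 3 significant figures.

7.37 L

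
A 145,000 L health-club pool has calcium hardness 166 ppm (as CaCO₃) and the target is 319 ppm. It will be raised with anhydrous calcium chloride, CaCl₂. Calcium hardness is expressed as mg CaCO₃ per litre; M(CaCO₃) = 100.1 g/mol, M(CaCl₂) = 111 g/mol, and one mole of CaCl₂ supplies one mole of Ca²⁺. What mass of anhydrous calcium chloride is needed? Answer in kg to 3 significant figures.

Hardness to add: (319 − 166) = 153 mg/L as CaCO₃ × 145,000 L = 22,180 g as CaCO₃.
Moles of Ca²⁺ (1 mol Ca²⁺ ≡ 1 mol CaCO₃): 22,180 / 100.1 g/mol = 221.6 mol.
Mass of CaCl₂: 221.6 × 111 = 24,600 g.

24.6 kg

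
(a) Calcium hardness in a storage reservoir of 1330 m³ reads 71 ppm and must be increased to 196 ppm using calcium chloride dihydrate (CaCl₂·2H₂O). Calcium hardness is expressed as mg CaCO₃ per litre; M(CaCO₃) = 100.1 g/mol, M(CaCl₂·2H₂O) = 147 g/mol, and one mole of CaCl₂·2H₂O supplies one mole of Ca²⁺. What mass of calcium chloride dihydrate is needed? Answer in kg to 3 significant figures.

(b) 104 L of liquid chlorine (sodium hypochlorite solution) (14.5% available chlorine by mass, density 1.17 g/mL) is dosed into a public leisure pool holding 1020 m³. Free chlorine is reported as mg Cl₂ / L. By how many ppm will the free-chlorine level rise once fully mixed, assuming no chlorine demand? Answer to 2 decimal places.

(a) Volume: 1330 m³ = 1,330,000 L.
(a) Hardness to add: (196 − 71) = 125 mg/L as CaCO₃ × 1,330,000 L = 166,200 g as CaCO₃.
(a) Moles of Ca²⁺ (1 mol Ca²⁺ ≡ 1 mol CaCO₃): 166,200 / 100.1 g/mol = 1661 mol.
(a) Mass of CaCl₂·2H₂O: 1661 × 147 = 244,100 g.

(b) Volume: 1020 m³ = 1,020,000 L.
(b) Mass of solution: 104 L × 1000 mL/L × 1.17 g/mL = 121,700 g.
(b) Available chlorine delivered: 121,700 g × 0.145 = 17,640 g as Cl₂.
(b) Concentration rise: 17,640 g / 1,020,000 L = 17.3 mg/L = 17.30 ppm.

(a) 244 kg; (b) 17.30 ppm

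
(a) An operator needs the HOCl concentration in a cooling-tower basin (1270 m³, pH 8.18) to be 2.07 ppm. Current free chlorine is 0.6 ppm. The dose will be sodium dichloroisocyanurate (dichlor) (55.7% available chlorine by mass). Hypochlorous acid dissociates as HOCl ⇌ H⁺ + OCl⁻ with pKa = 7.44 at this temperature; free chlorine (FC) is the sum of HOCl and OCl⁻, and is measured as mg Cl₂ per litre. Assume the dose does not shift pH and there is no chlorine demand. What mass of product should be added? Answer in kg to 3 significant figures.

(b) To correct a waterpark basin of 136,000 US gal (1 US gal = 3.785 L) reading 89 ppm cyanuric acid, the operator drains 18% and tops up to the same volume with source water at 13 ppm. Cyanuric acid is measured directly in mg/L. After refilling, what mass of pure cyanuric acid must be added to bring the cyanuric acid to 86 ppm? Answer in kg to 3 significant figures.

(a) 29.3 kg; (b) 5.50 kg

(a) Volume: 1270 m³ = 1,270,000 L.
(a) [OCl⁻]/[HOCl] = 10^(pH − pKa) = 10^(8.18 − 7.44) = 5.495; fraction as HOCl = 1/(1 + 5.495) = 0.154.
(a) Free chlorine required for 2.07 ppm HOCl: 2.07 / 0.154 = 13.45 ppm.
(a) FC to add: 13.45 − 0.6 = 12.85 mg/L as Cl₂.
(a) Cl₂ equivalent: 12.85 mg/L × 1,270,000 L = 16,310 g.
(a) Product at 55.7% available Cl: 16,310 / 0.557 = 29,290 g.

(b) Volume: 136,000 US gal × 3.785 L/gal = 514,760 L.
(b) After draining 18% and refilling: 89 × 0.82 + 13 × 0.18 = 75.32 ppm.
(b) Deficit to target: 86 − 75.32 = 10.68 mg/L.
(b) Mass: 10.68 mg/L × 514,760 L = 5498 g cyanuric acid.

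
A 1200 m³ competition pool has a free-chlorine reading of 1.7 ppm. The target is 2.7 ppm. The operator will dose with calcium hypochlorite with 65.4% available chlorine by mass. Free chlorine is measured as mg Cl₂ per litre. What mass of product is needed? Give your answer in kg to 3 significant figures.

Volume: 1200 m³ = 1,200,000 L.
Chlorine deficit: 2.7 − 1.7 = 1 ppm = 1 mg/L as Cl₂.
Cl₂ equivalent needed: 1 mg/L × 1,200,000 L = 1,200,000 mg = 1200 g.
Product at 65.4% available chlorine: 1200 / 0.654 = 1835 g.

1.83 kg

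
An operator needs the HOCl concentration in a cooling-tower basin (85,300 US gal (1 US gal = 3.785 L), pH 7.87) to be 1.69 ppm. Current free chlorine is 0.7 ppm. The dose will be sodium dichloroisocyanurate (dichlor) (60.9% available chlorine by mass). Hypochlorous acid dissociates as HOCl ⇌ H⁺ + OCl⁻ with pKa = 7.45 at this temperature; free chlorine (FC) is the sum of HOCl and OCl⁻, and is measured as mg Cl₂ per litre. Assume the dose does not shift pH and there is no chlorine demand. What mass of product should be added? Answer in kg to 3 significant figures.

2.88 kg

Volume: 85,300 US gal × 3.785 L/gal = 322,860 L.
[OCl⁻]/[HOCl] = 10^(pH − pKa) = 10^(7.87 − 7.45) = 2.63; fraction as HOCl = 1/(1 + 2.63) = 0.2755.
Free chlorine required for 1.69 ppm HOCl: 1.69 / 0.2755 = 6.135 ppm.
FC to add: 6.135 − 0.7 = 5.435 mg/L as Cl₂.
Cl₂ equivalent: 5.435 mg/L × 322,860 L = 1755 g.
Product at 60.9% available Cl: 1755 / 0.609 = 2881 g.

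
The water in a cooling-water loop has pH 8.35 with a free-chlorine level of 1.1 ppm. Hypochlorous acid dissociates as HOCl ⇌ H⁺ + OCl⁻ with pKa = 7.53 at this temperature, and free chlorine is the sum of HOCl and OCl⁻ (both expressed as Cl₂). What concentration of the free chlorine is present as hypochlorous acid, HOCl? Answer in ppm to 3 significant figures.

[OCl⁻]/[HOCl] = 10^(pH − pKa) = 10^(8.35 − 7.53) = 10^0.82 = 6.607.
Fraction as HOCl = 1 / (1 + 6.607) = 0.1315.
HOCl = 0.1315 × 1.1 ppm = 0.1446 ppm.

0.145 ppm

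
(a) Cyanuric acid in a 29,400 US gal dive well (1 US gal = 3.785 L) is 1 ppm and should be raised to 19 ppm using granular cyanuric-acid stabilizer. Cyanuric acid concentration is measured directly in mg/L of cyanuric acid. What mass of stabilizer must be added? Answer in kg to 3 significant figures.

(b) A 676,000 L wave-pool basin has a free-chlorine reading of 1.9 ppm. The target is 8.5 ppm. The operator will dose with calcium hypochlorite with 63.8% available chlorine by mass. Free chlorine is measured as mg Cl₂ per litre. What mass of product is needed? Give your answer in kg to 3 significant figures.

(a) Volume: 29,400 US gal × 3.785 L/gal = 111,279 L.
(a) CYA to add: (19 − 1) = 18 mg/L × 111,279 L = 2003 g cyanuric acid.

(b) Chlorine deficit: 8.5 − 1.9 = 6.6 ppm = 6.6 mg/L as Cl₂.
(b) Cl₂ equivalent needed: 6.6 mg/L × 676,000 L = 4,462,000 mg = 4462 g.
(b) Product at 63.8% available chlorine: 4462 / 0.638 = 6993 g.

(a) 2.00 kg; (b) 6.99 kg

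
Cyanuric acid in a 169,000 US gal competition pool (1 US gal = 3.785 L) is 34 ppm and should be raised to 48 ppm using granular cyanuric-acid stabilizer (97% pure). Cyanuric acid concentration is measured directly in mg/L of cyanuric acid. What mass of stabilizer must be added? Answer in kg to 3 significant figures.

Volume: 169,000 US gal × 3.785 L/gal = 639,665 L.
CYA to add: (48 − 34) = 14 mg/L × 639,665 L = 8955 g cyanuric acid.
At 97% purity: 8955 / 0.97 = 9232 g product.

9.23 kg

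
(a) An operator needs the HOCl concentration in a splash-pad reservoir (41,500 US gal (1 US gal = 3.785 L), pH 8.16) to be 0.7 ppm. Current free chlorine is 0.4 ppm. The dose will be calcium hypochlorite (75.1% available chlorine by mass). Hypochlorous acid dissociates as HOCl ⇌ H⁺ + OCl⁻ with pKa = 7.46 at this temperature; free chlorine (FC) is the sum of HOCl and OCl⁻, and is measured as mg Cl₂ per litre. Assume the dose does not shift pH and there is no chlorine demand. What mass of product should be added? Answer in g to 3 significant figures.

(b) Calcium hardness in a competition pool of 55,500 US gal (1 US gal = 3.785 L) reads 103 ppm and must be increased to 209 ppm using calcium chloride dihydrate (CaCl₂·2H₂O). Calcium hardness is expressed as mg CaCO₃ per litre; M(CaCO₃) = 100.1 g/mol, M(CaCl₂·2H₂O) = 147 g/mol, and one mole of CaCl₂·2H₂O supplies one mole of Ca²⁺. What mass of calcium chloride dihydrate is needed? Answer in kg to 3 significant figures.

(a) 797 g; (b) 32.7 kg

(a) Volume: 41,500 US gal × 3.785 L/gal = 157,078 L.
(a) [OCl⁻]/[HOCl] = 10^(pH − pKa) = 10^(8.16 − 7.46) = 5.012; fraction as HOCl = 1/(1 + 5.012) = 0.1663.
(a) Free chlorine required for 0.7 ppm HOCl: 0.7 / 0.1663 = 4.208 ppm.
(a) FC to add: 4.208 − 0.4 = 3.808 mg/L as Cl₂.
(a) Cl₂ equivalent: 3.808 mg/L × 157,078 L = 598.2 g.
(a) Product at 75.1% available Cl: 598.2 / 0.751 = 796.5 g.

(b) Volume: 55,500 US gal × 3.785 L/gal = 210,068 L.
(b) Hardness to add: (209 − 103) = 106 mg/L as CaCO₃ × 210,068 L = 22,270 g as CaCO₃.
(b) Moles of Ca²⁺ (1 mol Ca²⁺ ≡ 1 mol CaCO₃): 22,270 / 100.1 g/mol = 222.4 mol.
(b) Mass of CaCl₂·2H₂O: 222.4 × 147 = 32,700 g.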